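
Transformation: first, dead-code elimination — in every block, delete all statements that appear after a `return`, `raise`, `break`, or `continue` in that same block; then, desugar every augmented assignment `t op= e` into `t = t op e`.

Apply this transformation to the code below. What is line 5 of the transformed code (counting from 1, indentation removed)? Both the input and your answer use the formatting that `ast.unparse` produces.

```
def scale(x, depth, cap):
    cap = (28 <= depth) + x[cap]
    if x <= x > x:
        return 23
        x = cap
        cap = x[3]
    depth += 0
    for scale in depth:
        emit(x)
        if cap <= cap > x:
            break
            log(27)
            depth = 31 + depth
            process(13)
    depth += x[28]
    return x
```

Transformed code:
def scale(x, depth, cap):
    cap = (28 <= depth) + x[cap]
    if x <= x > x:
        return 23
    depth = depth + 0
    for scale in depth:
        emit(x)
        if cap <= cap > x:
            break
    depth = depth + x[28]
    return x

depth = depth + 0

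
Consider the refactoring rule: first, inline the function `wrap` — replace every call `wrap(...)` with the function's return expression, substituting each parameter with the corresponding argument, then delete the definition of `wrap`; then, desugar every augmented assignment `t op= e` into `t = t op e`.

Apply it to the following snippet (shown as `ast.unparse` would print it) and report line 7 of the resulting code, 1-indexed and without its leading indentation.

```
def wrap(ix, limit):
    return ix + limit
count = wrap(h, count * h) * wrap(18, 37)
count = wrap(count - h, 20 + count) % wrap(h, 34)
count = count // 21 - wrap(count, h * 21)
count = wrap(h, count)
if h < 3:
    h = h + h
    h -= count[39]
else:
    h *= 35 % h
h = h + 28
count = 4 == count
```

h = h - count[39]

Transformed code:
count = (h + count * h) * (18 + 37)
count = (count - h + (20 + count)) % (h + 34)
count = count // 21 - (count + h * 21)
count = h + count
if h < 3:
    h = h + h
    h = h - count[39]
else:
    h = h * (35 % h)
h = h + 28
count = 4 == count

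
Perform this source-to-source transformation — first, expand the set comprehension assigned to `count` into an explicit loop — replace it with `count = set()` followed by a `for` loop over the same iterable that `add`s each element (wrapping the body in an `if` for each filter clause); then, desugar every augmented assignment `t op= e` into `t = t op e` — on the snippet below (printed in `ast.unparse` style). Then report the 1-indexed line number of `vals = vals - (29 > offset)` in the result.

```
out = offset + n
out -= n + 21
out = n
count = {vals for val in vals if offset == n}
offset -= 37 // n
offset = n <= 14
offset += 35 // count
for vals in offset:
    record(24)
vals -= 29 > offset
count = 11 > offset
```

13

Transformed code:
out = offset + n
out = out - (n + 21)
out = n
count = set()
for val in vals:
    if offset == n:
        count.add(vals)
offset = offset - 37 // n
offset = n <= 14
offset = offset + 35 // count
for vals in offset:
    record(24)
vals = vals - (29 > offset)
count = 11 > offset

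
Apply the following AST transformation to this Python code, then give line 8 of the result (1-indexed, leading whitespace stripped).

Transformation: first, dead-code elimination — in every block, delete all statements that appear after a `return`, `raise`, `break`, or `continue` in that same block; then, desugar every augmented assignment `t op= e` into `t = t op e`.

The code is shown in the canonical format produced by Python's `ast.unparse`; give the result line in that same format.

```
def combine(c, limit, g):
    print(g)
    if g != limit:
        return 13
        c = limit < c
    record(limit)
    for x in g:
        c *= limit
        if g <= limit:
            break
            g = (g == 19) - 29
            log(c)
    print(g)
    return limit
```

if g <= limit:

Transformed code:
def combine(c, limit, g):
    print(g)
    if g != limit:
        return 13
    record(limit)
    for x in g:
        c = c * limit
        if g <= limit:
            break
    print(g)
    return limit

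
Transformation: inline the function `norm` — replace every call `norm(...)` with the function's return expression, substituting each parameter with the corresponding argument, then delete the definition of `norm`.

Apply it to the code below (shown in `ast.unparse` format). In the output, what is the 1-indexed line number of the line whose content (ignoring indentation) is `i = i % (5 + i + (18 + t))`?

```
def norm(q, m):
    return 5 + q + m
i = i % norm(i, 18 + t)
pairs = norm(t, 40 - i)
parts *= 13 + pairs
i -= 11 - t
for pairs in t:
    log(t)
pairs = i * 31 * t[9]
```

1

Transformed code:
i = i % (5 + i + (18 + t))
pairs = 5 + t + (40 - i)
parts *= 13 + pairs
i -= 11 - t
for pairs in t:
    log(t)
pairs = i * 31 * t[9]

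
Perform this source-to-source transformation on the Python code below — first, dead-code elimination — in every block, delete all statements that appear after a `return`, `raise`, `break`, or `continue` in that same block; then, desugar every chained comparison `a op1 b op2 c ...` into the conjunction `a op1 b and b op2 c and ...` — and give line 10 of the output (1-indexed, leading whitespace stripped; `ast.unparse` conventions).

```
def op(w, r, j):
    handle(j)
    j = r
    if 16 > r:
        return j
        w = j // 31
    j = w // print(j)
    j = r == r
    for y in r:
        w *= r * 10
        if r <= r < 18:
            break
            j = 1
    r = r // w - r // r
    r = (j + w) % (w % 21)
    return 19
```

Transformed code:
def op(w, r, j):
    handle(j)
    j = r
    if 16 > r:
        return j
    j = w // print(j)
    j = r == r
    for y in r:
        w *= r * 10
        if r <= r and r < 18:
            break
    r = r // w - r // r
    r = (j + w) % (w % 21)
    return 19

if r <= r and r < 18:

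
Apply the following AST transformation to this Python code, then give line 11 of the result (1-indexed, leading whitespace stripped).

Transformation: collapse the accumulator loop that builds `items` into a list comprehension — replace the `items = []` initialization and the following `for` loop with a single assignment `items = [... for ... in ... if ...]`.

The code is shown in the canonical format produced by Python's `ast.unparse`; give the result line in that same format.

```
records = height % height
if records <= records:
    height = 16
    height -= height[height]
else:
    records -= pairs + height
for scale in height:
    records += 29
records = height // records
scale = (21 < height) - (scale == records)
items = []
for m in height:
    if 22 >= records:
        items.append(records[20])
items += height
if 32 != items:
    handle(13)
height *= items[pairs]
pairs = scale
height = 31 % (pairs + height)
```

items = [records[20] for m in height if 22 >= records]

Transformed code:
records = height % height
if records <= records:
    height = 16
    height -= height[height]
else:
    records -= pairs + height
for scale in height:
    records += 29
records = height // records
scale = (21 < height) - (scale == records)
items = [records[20] for m in height if 22 >= records]
items += height
if 32 != items:
    handle(13)
height *= items[pairs]
pairs = scale
height = 31 % (pairs + height)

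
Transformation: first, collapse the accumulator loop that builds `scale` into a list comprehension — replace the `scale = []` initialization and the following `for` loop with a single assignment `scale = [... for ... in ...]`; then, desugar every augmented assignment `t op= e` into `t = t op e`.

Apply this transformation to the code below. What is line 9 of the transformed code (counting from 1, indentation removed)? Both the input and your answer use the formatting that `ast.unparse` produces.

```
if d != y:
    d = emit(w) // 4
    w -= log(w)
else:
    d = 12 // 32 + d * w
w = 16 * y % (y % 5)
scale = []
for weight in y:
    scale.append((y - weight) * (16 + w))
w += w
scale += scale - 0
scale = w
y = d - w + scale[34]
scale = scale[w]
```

scale = scale + (scale - 0)

Transformed code:
if d != y:
    d = emit(w) // 4
    w = w - log(w)
else:
    d = 12 // 32 + d * w
w = 16 * y % (y % 5)
scale = [(y - weight) * (16 + w) for weight in y]
w = w + w
scale = scale + (scale - 0)
scale = w
y = d - w + scale[34]
scale = scale[w]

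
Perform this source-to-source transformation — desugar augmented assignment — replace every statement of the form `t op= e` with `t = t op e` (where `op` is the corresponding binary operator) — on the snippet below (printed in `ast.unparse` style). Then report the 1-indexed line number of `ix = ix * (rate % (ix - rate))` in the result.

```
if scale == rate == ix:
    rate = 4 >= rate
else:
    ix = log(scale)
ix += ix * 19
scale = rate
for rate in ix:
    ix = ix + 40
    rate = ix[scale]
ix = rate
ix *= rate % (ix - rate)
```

Transformed code:
if scale == rate == ix:
    rate = 4 >= rate
else:
    ix = log(scale)
ix = ix + ix * 19
scale = rate
for rate in ix:
    ix = ix + 40
    rate = ix[scale]
ix = rate
ix = ix * (rate % (ix - rate))

11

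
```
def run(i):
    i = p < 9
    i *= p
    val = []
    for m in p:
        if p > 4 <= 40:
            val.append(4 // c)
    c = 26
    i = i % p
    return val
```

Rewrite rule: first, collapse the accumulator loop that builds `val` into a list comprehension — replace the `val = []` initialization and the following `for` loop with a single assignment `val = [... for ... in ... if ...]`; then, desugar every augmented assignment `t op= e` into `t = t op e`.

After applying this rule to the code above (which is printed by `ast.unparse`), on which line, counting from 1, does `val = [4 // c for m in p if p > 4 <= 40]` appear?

4

Transformed code:
def run(i):
    i = p < 9
    i = i * p
    val = [4 // c for m in p if p > 4 <= 40]
    c = 26
    i = i % p
    return val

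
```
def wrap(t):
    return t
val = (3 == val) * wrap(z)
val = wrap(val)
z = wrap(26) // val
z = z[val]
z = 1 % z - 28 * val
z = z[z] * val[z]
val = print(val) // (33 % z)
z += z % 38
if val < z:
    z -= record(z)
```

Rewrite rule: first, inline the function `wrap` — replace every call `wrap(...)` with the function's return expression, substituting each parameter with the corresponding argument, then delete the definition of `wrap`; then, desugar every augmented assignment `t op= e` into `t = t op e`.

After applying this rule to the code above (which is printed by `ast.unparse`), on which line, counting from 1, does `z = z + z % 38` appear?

8

Transformed code:
val = (3 == val) * z
val = val
z = 26 // val
z = z[val]
z = 1 % z - 28 * val
z = z[z] * val[z]
val = print(val) // (33 % z)
z = z + z % 38
if val < z:
    z = z - record(z)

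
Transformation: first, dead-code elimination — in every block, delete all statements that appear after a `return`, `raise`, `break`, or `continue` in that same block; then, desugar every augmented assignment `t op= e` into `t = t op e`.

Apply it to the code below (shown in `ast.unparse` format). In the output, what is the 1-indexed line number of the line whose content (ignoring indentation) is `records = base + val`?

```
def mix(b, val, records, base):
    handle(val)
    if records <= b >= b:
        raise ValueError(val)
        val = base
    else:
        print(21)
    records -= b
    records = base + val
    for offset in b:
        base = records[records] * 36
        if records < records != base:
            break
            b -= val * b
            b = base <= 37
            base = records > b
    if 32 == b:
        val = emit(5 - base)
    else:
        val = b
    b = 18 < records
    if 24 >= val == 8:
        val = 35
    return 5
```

Transformed code:
def mix(b, val, records, base):
    handle(val)
    if records <= b >= b:
        raise ValueError(val)
    else:
        print(21)
    records = records - b
    records = base + val
    for offset in b:
        base = records[records] * 36
        if records < records != base:
            break
    if 32 == b:
        val = emit(5 - base)
    else:
        val = b
    b = 18 < records
    if 24 >= val == 8:
        val = 35
    return 5

8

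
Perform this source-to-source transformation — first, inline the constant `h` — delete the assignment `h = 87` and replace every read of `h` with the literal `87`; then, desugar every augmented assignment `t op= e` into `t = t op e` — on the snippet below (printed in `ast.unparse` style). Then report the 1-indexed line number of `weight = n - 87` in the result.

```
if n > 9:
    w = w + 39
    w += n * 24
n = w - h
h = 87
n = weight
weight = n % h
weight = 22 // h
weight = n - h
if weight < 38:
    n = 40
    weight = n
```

8

Transformed code:
if n > 9:
    w = w + 39
    w = w + n * 24
n = w - 87
n = weight
weight = n % 87
weight = 22 // 87
weight = n - 87
if weight < 38:
    n = 40
    weight = n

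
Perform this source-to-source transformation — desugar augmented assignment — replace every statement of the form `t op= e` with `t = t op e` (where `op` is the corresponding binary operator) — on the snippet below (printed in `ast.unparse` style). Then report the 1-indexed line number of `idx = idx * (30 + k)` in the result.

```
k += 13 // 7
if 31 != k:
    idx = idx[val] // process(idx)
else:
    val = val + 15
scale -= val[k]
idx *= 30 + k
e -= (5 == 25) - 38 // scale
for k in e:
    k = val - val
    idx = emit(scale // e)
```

Transformed code:
k = k + 13 // 7
if 31 != k:
    idx = idx[val] // process(idx)
else:
    val = val + 15
scale = scale - val[k]
idx = idx * (30 + k)
e = e - ((5 == 25) - 38 // scale)
for k in e:
    k = val - val
    idx = emit(scale // e)

7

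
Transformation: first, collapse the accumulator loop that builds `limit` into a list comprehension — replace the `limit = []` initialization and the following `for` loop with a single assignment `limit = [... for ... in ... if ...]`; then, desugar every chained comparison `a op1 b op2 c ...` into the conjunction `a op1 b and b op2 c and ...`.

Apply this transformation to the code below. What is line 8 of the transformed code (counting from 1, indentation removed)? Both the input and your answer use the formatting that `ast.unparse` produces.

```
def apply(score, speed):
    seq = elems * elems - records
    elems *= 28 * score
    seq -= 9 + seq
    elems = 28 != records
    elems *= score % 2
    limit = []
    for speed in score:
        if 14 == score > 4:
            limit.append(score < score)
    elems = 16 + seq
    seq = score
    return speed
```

elems = 16 + seq

Transformed code:
def apply(score, speed):
    seq = elems * elems - records
    elems *= 28 * score
    seq -= 9 + seq
    elems = 28 != records
    elems *= score % 2
    limit = [score < score for speed in score if 14 == score and score > 4]
    elems = 16 + seq
    seq = score
    return speed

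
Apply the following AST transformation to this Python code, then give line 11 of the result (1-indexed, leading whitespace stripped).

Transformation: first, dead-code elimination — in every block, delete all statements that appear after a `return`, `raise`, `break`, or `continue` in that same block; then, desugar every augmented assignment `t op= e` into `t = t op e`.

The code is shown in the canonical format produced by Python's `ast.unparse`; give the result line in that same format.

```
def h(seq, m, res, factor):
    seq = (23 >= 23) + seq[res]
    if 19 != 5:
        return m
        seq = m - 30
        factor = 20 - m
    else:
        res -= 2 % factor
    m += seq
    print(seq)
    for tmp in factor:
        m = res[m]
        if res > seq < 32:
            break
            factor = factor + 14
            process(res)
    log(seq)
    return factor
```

Transformed code:
def h(seq, m, res, factor):
    seq = (23 >= 23) + seq[res]
    if 19 != 5:
        return m
    else:
        res = res - 2 % factor
    m = m + seq
    print(seq)
    for tmp in factor:
        m = res[m]
        if res > seq < 32:
            break
    log(seq)
    return factor

if res > seq < 32:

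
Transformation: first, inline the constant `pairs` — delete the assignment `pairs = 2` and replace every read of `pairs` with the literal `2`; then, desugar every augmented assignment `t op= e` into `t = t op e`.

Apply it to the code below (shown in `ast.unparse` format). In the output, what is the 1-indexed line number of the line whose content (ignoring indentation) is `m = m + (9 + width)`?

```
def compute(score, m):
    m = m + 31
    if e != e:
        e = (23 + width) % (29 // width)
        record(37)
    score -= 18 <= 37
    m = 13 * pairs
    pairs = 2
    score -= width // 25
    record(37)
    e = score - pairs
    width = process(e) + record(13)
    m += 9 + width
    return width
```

Transformed code:
def compute(score, m):
    m = m + 31
    if e != e:
        e = (23 + width) % (29 // width)
        record(37)
    score = score - (18 <= 37)
    m = 13 * 2
    score = score - width // 25
    record(37)
    e = score - 2
    width = process(e) + record(13)
    m = m + (9 + width)
    return width

12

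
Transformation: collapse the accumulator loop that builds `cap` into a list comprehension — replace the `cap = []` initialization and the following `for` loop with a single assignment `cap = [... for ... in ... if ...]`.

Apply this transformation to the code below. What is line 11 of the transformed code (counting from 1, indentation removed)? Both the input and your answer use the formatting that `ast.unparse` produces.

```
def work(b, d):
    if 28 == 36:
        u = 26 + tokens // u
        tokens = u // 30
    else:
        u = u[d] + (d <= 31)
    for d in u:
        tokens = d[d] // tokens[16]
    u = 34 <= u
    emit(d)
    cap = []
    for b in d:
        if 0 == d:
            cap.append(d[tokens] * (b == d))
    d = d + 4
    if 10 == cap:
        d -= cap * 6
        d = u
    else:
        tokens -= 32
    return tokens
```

Transformed code:
def work(b, d):
    if 28 == 36:
        u = 26 + tokens // u
        tokens = u // 30
    else:
        u = u[d] + (d <= 31)
    for d in u:
        tokens = d[d] // tokens[16]
    u = 34 <= u
    emit(d)
    cap = [d[tokens] * (b == d) for b in d if 0 == d]
    d = d + 4
    if 10 == cap:
        d -= cap * 6
        d = u
    else:
        tokens -= 32
    return tokens

cap = [d[tokens] * (b == d) for b in d if 0 == d]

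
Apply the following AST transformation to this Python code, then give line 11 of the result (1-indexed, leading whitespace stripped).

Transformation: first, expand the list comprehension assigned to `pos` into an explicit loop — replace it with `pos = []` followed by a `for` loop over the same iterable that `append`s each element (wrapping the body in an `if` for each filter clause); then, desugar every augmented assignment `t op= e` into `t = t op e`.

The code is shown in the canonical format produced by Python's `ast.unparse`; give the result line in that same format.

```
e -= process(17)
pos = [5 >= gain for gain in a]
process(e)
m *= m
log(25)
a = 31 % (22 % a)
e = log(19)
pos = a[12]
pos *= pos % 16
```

Transformed code:
e = e - process(17)
pos = []
for gain in a:
    pos.append(5 >= gain)
process(e)
m = m * m
log(25)
a = 31 % (22 % a)
e = log(19)
pos = a[12]
pos = pos * (pos % 16)

pos = pos * (pos % 16)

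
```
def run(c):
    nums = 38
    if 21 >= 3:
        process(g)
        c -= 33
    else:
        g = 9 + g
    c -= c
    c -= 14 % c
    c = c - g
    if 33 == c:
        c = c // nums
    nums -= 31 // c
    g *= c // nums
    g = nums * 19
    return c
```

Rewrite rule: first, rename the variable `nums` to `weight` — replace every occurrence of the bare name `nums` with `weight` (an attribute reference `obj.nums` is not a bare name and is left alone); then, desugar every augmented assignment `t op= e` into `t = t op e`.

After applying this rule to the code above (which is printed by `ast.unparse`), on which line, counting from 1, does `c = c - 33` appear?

5

Transformed code:
def run(c):
    weight = 38
    if 21 >= 3:
        process(g)
        c = c - 33
    else:
        g = 9 + g
    c = c - c
    c = c - 14 % c
    c = c - g
    if 33 == c:
        c = c // weight
    weight = weight - 31 // c
    g = g * (c // weight)
    g = weight * 19
    return c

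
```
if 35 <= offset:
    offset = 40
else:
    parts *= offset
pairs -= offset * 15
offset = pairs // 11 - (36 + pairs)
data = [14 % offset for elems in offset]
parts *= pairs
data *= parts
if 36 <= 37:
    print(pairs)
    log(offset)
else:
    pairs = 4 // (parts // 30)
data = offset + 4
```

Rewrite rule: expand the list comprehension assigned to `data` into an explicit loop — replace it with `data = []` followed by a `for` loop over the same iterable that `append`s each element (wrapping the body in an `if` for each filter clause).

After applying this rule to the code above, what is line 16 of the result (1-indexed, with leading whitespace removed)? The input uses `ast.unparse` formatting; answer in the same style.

Transformed code:
if 35 <= offset:
    offset = 40
else:
    parts *= offset
pairs -= offset * 15
offset = pairs // 11 - (36 + pairs)
data = []
for elems in offset:
    data.append(14 % offset)
parts *= pairs
data *= parts
if 36 <= 37:
    print(pairs)
    log(offset)
else:
    pairs = 4 // (parts // 30)
data = offset + 4

pairs = 4 // (parts // 30)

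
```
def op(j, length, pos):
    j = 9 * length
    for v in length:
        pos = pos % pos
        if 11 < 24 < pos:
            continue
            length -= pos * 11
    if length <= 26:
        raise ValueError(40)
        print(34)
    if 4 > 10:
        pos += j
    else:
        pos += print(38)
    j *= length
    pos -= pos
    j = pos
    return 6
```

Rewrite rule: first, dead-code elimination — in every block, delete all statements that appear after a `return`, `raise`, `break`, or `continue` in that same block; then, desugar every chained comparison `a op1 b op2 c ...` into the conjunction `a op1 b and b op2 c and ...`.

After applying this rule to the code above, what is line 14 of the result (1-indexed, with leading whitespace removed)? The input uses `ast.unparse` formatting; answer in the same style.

pos -= pos

Transformed code:
def op(j, length, pos):
    j = 9 * length
    for v in length:
        pos = pos % pos
        if 11 < 24 and 24 < pos:
            continue
    if length <= 26:
        raise ValueError(40)
    if 4 > 10:
        pos += j
    else:
        pos += print(38)
    j *= length
    pos -= pos
    j = pos
    return 6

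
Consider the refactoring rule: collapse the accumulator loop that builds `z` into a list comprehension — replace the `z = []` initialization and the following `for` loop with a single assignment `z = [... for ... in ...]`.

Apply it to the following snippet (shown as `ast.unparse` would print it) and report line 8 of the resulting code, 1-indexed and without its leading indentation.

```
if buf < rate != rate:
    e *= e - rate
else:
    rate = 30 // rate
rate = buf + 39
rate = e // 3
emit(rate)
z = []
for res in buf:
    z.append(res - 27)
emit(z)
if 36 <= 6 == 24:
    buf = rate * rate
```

z = [res - 27 for res in buf]

Transformed code:
if buf < rate != rate:
    e *= e - rate
else:
    rate = 30 // rate
rate = buf + 39
rate = e // 3
emit(rate)
z = [res - 27 for res in buf]
emit(z)
if 36 <= 6 == 24:
    buf = rate * rate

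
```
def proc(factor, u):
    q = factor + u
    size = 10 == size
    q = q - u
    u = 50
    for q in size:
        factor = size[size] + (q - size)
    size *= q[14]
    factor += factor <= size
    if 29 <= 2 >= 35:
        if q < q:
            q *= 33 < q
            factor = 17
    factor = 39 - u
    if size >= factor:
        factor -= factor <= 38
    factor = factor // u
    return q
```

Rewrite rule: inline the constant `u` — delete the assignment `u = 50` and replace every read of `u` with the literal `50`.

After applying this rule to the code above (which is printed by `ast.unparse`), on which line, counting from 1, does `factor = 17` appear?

12

Transformed code:
def proc(factor, u):
    q = factor + 50
    size = 10 == size
    q = q - 50
    for q in size:
        factor = size[size] + (q - size)
    size *= q[14]
    factor += factor <= size
    if 29 <= 2 >= 35:
        if q < q:
            q *= 33 < q
            factor = 17
    factor = 39 - 50
    if size >= factor:
        factor -= factor <= 38
    factor = factor // 50
    return q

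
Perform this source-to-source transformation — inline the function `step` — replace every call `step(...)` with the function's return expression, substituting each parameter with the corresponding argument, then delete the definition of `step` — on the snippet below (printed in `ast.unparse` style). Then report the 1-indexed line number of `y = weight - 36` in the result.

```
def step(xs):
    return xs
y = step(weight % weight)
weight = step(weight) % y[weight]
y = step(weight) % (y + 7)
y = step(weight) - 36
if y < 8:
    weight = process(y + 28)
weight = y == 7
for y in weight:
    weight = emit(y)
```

Transformed code:
y = weight % weight
weight = weight % y[weight]
y = weight % (y + 7)
y = weight - 36
if y < 8:
    weight = process(y + 28)
weight = y == 7
for y in weight:
    weight = emit(y)

4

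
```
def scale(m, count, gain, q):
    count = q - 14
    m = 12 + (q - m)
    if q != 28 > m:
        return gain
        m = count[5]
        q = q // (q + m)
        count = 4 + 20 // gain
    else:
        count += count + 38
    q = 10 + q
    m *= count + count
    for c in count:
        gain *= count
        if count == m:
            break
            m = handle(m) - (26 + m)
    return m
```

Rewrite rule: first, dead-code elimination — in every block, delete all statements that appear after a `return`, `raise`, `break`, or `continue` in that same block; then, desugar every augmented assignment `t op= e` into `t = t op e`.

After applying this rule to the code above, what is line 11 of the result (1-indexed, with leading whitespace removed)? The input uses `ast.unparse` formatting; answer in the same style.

Transformed code:
def scale(m, count, gain, q):
    count = q - 14
    m = 12 + (q - m)
    if q != 28 > m:
        return gain
    else:
        count = count + (count + 38)
    q = 10 + q
    m = m * (count + count)
    for c in count:
        gain = gain * count
        if count == m:
            break
    return m

gain = gain * count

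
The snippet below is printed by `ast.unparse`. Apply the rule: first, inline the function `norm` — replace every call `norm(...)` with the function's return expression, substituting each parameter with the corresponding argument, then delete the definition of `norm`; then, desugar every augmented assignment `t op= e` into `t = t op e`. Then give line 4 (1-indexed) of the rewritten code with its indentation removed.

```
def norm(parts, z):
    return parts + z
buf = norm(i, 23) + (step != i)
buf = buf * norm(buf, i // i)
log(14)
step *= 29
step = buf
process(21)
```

step = step * 29

Transformed code:
buf = i + 23 + (step != i)
buf = buf * (buf + i // i)
log(14)
step = step * 29
step = buf
process(21)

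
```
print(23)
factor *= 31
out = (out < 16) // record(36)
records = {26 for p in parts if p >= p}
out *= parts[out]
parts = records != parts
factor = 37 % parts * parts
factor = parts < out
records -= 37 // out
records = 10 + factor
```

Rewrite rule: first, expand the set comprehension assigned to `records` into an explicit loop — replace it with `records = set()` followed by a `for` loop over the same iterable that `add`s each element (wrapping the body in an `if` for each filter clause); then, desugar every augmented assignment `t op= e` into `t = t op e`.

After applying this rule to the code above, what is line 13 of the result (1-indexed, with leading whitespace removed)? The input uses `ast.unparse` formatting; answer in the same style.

records = 10 + factor

Transformed code:
print(23)
factor = factor * 31
out = (out < 16) // record(36)
records = set()
for p in parts:
    if p >= p:
        records.add(26)
out = out * parts[out]
parts = records != parts
factor = 37 % parts * parts
factor = parts < out
records = records - 37 // out
records = 10 + factor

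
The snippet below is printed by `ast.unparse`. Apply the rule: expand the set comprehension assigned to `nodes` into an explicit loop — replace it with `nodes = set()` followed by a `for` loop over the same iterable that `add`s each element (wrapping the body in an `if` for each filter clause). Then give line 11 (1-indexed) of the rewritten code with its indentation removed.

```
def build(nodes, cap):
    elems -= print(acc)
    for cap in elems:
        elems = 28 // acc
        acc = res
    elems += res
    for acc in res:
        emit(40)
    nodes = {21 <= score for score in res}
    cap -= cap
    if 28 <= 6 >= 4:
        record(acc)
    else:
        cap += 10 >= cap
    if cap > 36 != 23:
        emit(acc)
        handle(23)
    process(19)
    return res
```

nodes.add(21 <= score)

Transformed code:
def build(nodes, cap):
    elems -= print(acc)
    for cap in elems:
        elems = 28 // acc
        acc = res
    elems += res
    for acc in res:
        emit(40)
    nodes = set()
    for score in res:
        nodes.add(21 <= score)
    cap -= cap
    if 28 <= 6 >= 4:
        record(acc)
    else:
        cap += 10 >= cap
    if cap > 36 != 23:
        emit(acc)
        handle(23)
    process(19)
    return res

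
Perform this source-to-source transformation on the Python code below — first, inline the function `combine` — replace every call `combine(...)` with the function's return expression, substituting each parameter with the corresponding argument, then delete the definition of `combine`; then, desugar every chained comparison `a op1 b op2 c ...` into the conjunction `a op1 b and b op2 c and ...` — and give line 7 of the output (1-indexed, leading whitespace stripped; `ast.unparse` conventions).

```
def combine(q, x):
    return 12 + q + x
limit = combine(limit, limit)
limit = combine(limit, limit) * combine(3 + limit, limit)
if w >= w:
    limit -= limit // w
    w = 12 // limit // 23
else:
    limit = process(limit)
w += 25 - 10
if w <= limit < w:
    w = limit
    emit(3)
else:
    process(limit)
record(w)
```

Transformed code:
limit = 12 + limit + limit
limit = (12 + limit + limit) * (12 + (3 + limit) + limit)
if w >= w:
    limit -= limit // w
    w = 12 // limit // 23
else:
    limit = process(limit)
w += 25 - 10
if w <= limit and limit < w:
    w = limit
    emit(3)
else:
    process(limit)
record(w)

limit = process(limit)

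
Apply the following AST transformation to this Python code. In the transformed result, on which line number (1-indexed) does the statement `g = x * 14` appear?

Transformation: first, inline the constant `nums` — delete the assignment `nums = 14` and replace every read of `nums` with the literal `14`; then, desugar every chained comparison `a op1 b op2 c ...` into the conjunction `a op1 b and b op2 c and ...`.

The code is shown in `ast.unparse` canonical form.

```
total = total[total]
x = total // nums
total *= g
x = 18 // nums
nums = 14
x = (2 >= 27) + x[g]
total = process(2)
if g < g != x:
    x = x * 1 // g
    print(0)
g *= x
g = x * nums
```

11

Transformed code:
total = total[total]
x = total // 14
total *= g
x = 18 // 14
x = (2 >= 27) + x[g]
total = process(2)
if g < g and g != x:
    x = x * 1 // g
    print(0)
g *= x
g = x * 14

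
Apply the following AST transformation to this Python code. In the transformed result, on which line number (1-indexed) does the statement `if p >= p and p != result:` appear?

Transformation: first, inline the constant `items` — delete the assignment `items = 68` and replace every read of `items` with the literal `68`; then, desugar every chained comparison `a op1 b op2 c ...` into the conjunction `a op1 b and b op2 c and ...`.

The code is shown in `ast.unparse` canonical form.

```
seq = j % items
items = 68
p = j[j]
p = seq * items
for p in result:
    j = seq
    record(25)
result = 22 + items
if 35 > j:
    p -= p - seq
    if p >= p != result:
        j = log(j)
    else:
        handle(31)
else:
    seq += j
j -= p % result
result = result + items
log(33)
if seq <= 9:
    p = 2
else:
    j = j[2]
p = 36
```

10

Transformed code:
seq = j % 68
p = j[j]
p = seq * 68
for p in result:
    j = seq
    record(25)
result = 22 + 68
if 35 > j:
    p -= p - seq
    if p >= p and p != result:
        j = log(j)
    else:
        handle(31)
else:
    seq += j
j -= p % result
result = result + 68
log(33)
if seq <= 9:
    p = 2
else:
    j = j[2]
p = 36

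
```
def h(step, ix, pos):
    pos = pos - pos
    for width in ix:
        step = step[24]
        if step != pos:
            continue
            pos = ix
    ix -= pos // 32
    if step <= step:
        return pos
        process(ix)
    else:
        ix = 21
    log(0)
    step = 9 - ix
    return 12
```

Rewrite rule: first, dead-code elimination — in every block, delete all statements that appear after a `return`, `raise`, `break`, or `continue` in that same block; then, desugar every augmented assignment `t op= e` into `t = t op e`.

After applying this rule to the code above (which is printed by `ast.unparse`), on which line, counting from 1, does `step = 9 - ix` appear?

13

Transformed code:
def h(step, ix, pos):
    pos = pos - pos
    for width in ix:
        step = step[24]
        if step != pos:
            continue
    ix = ix - pos // 32
    if step <= step:
        return pos
    else:
        ix = 21
    log(0)
    step = 9 - ix
    return 12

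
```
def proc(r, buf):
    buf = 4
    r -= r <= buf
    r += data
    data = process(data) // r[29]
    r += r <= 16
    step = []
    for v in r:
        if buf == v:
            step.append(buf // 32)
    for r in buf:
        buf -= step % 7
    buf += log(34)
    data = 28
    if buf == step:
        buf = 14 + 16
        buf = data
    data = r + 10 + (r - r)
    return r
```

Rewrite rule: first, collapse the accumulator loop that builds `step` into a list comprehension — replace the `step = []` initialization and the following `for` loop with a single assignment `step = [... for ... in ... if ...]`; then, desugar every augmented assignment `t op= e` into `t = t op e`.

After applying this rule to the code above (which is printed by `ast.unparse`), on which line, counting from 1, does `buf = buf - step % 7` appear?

Transformed code:
def proc(r, buf):
    buf = 4
    r = r - (r <= buf)
    r = r + data
    data = process(data) // r[29]
    r = r + (r <= 16)
    step = [buf // 32 for v in r if buf == v]
    for r in buf:
        buf = buf - step % 7
    buf = buf + log(34)
    data = 28
    if buf == step:
        buf = 14 + 16
        buf = data
    data = r + 10 + (r - r)
    return r

9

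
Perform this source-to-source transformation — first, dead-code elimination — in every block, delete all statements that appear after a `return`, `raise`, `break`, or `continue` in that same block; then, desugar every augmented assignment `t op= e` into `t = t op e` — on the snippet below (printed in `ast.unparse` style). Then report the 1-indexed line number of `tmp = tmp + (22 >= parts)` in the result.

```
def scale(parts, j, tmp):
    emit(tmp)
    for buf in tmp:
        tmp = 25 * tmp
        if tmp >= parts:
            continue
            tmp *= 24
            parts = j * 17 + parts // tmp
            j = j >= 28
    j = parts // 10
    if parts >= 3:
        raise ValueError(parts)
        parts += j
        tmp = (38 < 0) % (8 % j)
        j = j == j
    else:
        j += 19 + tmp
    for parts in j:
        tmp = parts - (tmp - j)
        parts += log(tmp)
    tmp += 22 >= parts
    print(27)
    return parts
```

15

Transformed code:
def scale(parts, j, tmp):
    emit(tmp)
    for buf in tmp:
        tmp = 25 * tmp
        if tmp >= parts:
            continue
    j = parts // 10
    if parts >= 3:
        raise ValueError(parts)
    else:
        j = j + (19 + tmp)
    for parts in j:
        tmp = parts - (tmp - j)
        parts = parts + log(tmp)
    tmp = tmp + (22 >= parts)
    print(27)
    return parts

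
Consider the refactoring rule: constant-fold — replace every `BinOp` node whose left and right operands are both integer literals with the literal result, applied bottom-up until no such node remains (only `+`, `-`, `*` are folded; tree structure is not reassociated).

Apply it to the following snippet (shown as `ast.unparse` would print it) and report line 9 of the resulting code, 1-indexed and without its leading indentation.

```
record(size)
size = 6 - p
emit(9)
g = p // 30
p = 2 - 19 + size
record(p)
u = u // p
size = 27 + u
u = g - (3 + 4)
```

Transformed code:
record(size)
size = 6 - p
emit(9)
g = p // 30
p = -17 + size
record(p)
u = u // p
size = 27 + u
u = g - 7

u = g - 7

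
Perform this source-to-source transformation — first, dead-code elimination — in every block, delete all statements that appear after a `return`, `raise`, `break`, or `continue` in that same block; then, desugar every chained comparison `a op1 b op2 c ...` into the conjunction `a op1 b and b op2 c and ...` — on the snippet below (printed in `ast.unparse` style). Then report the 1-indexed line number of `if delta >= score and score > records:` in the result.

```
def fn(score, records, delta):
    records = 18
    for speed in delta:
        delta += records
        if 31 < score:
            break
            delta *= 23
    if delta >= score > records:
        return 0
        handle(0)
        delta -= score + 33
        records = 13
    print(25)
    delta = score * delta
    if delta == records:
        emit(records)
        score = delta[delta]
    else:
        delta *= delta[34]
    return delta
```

Transformed code:
def fn(score, records, delta):
    records = 18
    for speed in delta:
        delta += records
        if 31 < score:
            break
    if delta >= score and score > records:
        return 0
    print(25)
    delta = score * delta
    if delta == records:
        emit(records)
        score = delta[delta]
    else:
        delta *= delta[34]
    return delta

7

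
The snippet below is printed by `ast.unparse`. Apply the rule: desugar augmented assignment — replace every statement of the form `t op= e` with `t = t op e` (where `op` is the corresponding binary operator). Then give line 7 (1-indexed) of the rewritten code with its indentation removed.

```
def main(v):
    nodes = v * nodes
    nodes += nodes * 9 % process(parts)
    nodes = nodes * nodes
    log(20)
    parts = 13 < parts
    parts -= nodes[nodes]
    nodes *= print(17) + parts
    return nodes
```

parts = parts - nodes[nodes]

Transformed code:
def main(v):
    nodes = v * nodes
    nodes = nodes + nodes * 9 % process(parts)
    nodes = nodes * nodes
    log(20)
    parts = 13 < parts
    parts = parts - nodes[nodes]
    nodes = nodes * (print(17) + parts)
    return nodes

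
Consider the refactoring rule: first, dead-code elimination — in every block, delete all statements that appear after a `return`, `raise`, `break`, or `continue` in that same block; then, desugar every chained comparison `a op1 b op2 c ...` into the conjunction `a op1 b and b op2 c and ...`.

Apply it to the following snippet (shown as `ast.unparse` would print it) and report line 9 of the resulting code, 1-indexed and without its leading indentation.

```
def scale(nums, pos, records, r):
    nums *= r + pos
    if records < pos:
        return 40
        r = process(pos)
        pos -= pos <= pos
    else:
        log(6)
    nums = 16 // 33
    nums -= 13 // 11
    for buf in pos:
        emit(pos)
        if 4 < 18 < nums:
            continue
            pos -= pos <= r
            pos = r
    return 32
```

Transformed code:
def scale(nums, pos, records, r):
    nums *= r + pos
    if records < pos:
        return 40
    else:
        log(6)
    nums = 16 // 33
    nums -= 13 // 11
    for buf in pos:
        emit(pos)
        if 4 < 18 and 18 < nums:
            continue
    return 32

for buf in pos:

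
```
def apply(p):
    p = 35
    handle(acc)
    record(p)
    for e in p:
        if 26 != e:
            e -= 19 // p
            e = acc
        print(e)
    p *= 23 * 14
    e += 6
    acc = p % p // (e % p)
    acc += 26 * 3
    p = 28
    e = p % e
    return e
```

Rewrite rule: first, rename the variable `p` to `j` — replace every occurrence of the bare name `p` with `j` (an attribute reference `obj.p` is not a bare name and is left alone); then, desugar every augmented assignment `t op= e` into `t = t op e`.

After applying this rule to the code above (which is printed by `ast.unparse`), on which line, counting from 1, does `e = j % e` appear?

Transformed code:
def apply(j):
    j = 35
    handle(acc)
    record(j)
    for e in j:
        if 26 != e:
            e = e - 19 // j
            e = acc
        print(e)
    j = j * (23 * 14)
    e = e + 6
    acc = j % j // (e % j)
    acc = acc + 26 * 3
    j = 28
    e = j % e
    return e

15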